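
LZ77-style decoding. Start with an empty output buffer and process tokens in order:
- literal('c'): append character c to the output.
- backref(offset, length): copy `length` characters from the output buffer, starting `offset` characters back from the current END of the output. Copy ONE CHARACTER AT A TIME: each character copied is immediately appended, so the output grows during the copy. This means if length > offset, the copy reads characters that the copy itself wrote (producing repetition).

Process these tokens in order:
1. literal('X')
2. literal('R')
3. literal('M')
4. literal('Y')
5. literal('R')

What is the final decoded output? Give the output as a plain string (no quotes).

Token 1: literal('X'). Output: "X"
Token 2: literal('R'). Output: "XR"
Token 3: literal('M'). Output: "XRM"
Token 4: literal('Y'). Output: "XRMY"
Token 5: literal('R'). Output: "XRMYR"

Answer: XRMYR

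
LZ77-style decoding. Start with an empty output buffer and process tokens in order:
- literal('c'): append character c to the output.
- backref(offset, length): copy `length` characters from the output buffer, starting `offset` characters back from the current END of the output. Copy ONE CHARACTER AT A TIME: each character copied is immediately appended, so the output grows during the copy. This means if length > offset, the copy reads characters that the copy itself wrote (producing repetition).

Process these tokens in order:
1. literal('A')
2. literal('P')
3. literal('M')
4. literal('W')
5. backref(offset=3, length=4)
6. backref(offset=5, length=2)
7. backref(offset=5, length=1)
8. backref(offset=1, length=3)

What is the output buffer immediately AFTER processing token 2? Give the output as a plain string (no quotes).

Answer: AP

Derivation:
Token 1: literal('A'). Output: "A"
Token 2: literal('P'). Output: "AP"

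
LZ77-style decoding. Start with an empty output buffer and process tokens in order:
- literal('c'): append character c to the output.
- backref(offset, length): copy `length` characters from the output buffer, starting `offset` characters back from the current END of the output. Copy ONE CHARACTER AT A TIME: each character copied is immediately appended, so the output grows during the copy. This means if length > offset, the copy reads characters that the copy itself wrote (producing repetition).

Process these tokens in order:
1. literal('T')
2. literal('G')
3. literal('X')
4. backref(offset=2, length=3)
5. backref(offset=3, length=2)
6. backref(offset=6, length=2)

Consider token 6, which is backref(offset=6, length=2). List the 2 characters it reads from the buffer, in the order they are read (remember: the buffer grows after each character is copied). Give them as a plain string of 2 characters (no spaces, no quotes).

Answer: XG

Derivation:
Token 1: literal('T'). Output: "T"
Token 2: literal('G'). Output: "TG"
Token 3: literal('X'). Output: "TGX"
Token 4: backref(off=2, len=3) (overlapping!). Copied 'GXG' from pos 1. Output: "TGXGXG"
Token 5: backref(off=3, len=2). Copied 'GX' from pos 3. Output: "TGXGXGGX"
Token 6: backref(off=6, len=2). Buffer before: "TGXGXGGX" (len 8)
  byte 1: read out[2]='X', append. Buffer now: "TGXGXGGXX"
  byte 2: read out[3]='G', append. Buffer now: "TGXGXGGXXG"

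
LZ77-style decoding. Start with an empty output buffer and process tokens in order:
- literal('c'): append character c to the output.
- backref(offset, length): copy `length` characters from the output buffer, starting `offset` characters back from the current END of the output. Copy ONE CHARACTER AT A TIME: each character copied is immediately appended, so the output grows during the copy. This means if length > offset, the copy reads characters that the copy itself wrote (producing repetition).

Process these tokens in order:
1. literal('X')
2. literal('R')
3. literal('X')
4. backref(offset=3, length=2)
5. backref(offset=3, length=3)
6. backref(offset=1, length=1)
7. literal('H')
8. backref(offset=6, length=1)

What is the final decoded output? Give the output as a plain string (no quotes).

Answer: XRXXRXXRRHR

Derivation:
Token 1: literal('X'). Output: "X"
Token 2: literal('R'). Output: "XR"
Token 3: literal('X'). Output: "XRX"
Token 4: backref(off=3, len=2). Copied 'XR' from pos 0. Output: "XRXXR"
Token 5: backref(off=3, len=3). Copied 'XXR' from pos 2. Output: "XRXXRXXR"
Token 6: backref(off=1, len=1). Copied 'R' from pos 7. Output: "XRXXRXXRR"
Token 7: literal('H'). Output: "XRXXRXXRRH"
Token 8: backref(off=6, len=1). Copied 'R' from pos 4. Output: "XRXXRXXRRHR"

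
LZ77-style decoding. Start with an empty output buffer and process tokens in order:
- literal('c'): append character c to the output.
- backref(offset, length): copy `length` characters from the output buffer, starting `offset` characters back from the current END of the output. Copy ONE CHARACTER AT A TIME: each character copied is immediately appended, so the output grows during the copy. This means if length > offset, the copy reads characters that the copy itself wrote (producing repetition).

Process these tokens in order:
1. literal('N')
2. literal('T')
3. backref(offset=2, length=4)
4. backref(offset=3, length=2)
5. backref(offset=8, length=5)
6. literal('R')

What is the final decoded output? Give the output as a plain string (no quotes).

Token 1: literal('N'). Output: "N"
Token 2: literal('T'). Output: "NT"
Token 3: backref(off=2, len=4) (overlapping!). Copied 'NTNT' from pos 0. Output: "NTNTNT"
Token 4: backref(off=3, len=2). Copied 'TN' from pos 3. Output: "NTNTNTTN"
Token 5: backref(off=8, len=5). Copied 'NTNTN' from pos 0. Output: "NTNTNTTNNTNTN"
Token 6: literal('R'). Output: "NTNTNTTNNTNTNR"

Answer: NTNTNTTNNTNTNR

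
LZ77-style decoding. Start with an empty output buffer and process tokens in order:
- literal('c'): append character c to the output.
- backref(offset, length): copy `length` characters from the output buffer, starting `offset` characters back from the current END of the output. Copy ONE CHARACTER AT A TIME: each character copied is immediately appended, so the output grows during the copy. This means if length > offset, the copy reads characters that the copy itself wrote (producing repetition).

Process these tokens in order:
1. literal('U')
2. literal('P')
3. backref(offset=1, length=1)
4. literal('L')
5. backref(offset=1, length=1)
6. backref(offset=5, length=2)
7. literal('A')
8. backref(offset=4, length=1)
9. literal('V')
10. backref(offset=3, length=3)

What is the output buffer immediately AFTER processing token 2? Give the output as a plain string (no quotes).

Token 1: literal('U'). Output: "U"
Token 2: literal('P'). Output: "UP"

Answer: UP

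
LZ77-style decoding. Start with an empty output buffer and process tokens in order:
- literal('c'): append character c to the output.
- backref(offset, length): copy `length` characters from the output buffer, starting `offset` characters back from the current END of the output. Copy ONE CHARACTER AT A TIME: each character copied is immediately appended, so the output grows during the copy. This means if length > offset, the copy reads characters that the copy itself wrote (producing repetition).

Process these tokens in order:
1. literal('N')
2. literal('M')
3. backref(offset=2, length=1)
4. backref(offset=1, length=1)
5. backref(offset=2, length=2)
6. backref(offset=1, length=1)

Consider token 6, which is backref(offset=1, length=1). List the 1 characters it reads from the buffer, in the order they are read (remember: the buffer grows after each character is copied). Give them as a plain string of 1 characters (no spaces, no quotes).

Answer: N

Derivation:
Token 1: literal('N'). Output: "N"
Token 2: literal('M'). Output: "NM"
Token 3: backref(off=2, len=1). Copied 'N' from pos 0. Output: "NMN"
Token 4: backref(off=1, len=1). Copied 'N' from pos 2. Output: "NMNN"
Token 5: backref(off=2, len=2). Copied 'NN' from pos 2. Output: "NMNNNN"
Token 6: backref(off=1, len=1). Buffer before: "NMNNNN" (len 6)
  byte 1: read out[5]='N', append. Buffer now: "NMNNNNN"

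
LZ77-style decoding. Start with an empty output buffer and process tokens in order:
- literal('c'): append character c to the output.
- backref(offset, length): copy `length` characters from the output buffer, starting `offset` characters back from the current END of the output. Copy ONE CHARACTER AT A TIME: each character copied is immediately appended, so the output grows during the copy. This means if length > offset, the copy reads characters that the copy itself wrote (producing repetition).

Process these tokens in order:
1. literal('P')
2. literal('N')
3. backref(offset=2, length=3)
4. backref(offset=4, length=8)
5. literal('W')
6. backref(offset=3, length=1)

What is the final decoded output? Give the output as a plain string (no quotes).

Token 1: literal('P'). Output: "P"
Token 2: literal('N'). Output: "PN"
Token 3: backref(off=2, len=3) (overlapping!). Copied 'PNP' from pos 0. Output: "PNPNP"
Token 4: backref(off=4, len=8) (overlapping!). Copied 'NPNPNPNP' from pos 1. Output: "PNPNPNPNPNPNP"
Token 5: literal('W'). Output: "PNPNPNPNPNPNPW"
Token 6: backref(off=3, len=1). Copied 'N' from pos 11. Output: "PNPNPNPNPNPNPWN"

Answer: PNPNPNPNPNPNPWN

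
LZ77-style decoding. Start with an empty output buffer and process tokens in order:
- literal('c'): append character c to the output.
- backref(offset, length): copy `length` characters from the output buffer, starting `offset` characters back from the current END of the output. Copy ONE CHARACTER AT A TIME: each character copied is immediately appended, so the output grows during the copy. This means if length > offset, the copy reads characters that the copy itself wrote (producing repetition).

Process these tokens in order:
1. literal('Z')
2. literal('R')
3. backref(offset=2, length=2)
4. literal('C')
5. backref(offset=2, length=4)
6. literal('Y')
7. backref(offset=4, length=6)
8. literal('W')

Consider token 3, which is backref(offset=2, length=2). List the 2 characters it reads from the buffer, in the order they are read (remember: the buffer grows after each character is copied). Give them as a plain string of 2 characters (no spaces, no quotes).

Answer: ZR

Derivation:
Token 1: literal('Z'). Output: "Z"
Token 2: literal('R'). Output: "ZR"
Token 3: backref(off=2, len=2). Buffer before: "ZR" (len 2)
  byte 1: read out[0]='Z', append. Buffer now: "ZRZ"
  byte 2: read out[1]='R', append. Buffer now: "ZRZR"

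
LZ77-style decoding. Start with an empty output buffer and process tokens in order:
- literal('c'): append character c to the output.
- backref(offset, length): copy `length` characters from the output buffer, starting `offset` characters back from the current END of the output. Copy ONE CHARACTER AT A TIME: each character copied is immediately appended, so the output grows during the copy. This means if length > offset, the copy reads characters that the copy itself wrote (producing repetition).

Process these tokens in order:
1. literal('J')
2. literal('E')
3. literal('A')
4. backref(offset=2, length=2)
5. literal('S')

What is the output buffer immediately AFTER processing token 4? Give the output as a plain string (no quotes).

Token 1: literal('J'). Output: "J"
Token 2: literal('E'). Output: "JE"
Token 3: literal('A'). Output: "JEA"
Token 4: backref(off=2, len=2). Copied 'EA' from pos 1. Output: "JEAEA"

Answer: JEAEA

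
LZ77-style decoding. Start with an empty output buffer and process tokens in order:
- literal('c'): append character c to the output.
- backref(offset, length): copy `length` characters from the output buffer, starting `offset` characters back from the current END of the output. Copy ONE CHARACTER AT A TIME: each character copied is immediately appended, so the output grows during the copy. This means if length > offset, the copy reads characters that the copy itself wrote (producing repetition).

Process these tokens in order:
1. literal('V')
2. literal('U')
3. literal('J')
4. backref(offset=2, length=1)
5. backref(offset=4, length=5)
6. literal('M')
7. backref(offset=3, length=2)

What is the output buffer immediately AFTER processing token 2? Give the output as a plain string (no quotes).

Token 1: literal('V'). Output: "V"
Token 2: literal('U'). Output: "VU"

Answer: VU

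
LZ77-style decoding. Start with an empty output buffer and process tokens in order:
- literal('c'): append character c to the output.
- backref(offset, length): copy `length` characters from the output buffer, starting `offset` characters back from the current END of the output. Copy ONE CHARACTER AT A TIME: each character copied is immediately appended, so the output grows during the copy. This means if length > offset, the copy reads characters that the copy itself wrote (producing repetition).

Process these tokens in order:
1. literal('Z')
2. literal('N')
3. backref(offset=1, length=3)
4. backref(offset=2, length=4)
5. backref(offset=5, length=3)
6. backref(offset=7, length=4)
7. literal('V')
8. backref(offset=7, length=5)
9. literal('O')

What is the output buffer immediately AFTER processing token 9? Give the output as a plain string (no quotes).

Token 1: literal('Z'). Output: "Z"
Token 2: literal('N'). Output: "ZN"
Token 3: backref(off=1, len=3) (overlapping!). Copied 'NNN' from pos 1. Output: "ZNNNN"
Token 4: backref(off=2, len=4) (overlapping!). Copied 'NNNN' from pos 3. Output: "ZNNNNNNNN"
Token 5: backref(off=5, len=3). Copied 'NNN' from pos 4. Output: "ZNNNNNNNNNNN"
Token 6: backref(off=7, len=4). Copied 'NNNN' from pos 5. Output: "ZNNNNNNNNNNNNNNN"
Token 7: literal('V'). Output: "ZNNNNNNNNNNNNNNNV"
Token 8: backref(off=7, len=5). Copied 'NNNNN' from pos 10. Output: "ZNNNNNNNNNNNNNNNVNNNNN"
Token 9: literal('O'). Output: "ZNNNNNNNNNNNNNNNVNNNNNO"

Answer: ZNNNNNNNNNNNNNNNVNNNNNO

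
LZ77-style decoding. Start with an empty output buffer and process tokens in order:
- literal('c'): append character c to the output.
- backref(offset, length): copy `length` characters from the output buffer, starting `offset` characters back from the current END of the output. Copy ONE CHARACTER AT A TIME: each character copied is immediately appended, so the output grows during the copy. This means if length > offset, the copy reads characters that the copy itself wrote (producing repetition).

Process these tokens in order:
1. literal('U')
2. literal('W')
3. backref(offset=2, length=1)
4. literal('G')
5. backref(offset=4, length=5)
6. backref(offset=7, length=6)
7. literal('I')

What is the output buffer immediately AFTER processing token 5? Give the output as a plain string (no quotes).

Token 1: literal('U'). Output: "U"
Token 2: literal('W'). Output: "UW"
Token 3: backref(off=2, len=1). Copied 'U' from pos 0. Output: "UWU"
Token 4: literal('G'). Output: "UWUG"
Token 5: backref(off=4, len=5) (overlapping!). Copied 'UWUGU' from pos 0. Output: "UWUGUWUGU"

Answer: UWUGUWUGU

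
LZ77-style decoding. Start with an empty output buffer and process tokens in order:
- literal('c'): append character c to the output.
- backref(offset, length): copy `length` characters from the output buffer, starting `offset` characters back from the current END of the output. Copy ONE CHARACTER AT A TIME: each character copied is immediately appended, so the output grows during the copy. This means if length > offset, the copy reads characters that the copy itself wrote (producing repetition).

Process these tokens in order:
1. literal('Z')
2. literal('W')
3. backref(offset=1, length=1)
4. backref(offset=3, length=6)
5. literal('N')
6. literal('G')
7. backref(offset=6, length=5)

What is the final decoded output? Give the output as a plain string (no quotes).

Answer: ZWWZWWZWWNGWZWWN

Derivation:
Token 1: literal('Z'). Output: "Z"
Token 2: literal('W'). Output: "ZW"
Token 3: backref(off=1, len=1). Copied 'W' from pos 1. Output: "ZWW"
Token 4: backref(off=3, len=6) (overlapping!). Copied 'ZWWZWW' from pos 0. Output: "ZWWZWWZWW"
Token 5: literal('N'). Output: "ZWWZWWZWWN"
Token 6: literal('G'). Output: "ZWWZWWZWWNG"
Token 7: backref(off=6, len=5). Copied 'WZWWN' from pos 5. Output: "ZWWZWWZWWNGWZWWN"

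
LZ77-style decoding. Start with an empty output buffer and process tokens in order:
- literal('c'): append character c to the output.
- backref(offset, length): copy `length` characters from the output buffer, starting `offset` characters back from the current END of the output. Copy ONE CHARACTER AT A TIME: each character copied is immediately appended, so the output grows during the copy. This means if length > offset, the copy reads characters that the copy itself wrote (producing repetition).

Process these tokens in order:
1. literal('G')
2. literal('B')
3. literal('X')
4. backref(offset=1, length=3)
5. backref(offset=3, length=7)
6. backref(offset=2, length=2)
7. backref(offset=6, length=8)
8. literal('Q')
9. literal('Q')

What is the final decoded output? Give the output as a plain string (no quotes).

Token 1: literal('G'). Output: "G"
Token 2: literal('B'). Output: "GB"
Token 3: literal('X'). Output: "GBX"
Token 4: backref(off=1, len=3) (overlapping!). Copied 'XXX' from pos 2. Output: "GBXXXX"
Token 5: backref(off=3, len=7) (overlapping!). Copied 'XXXXXXX' from pos 3. Output: "GBXXXXXXXXXXX"
Token 6: backref(off=2, len=2). Copied 'XX' from pos 11. Output: "GBXXXXXXXXXXXXX"
Token 7: backref(off=6, len=8) (overlapping!). Copied 'XXXXXXXX' from pos 9. Output: "GBXXXXXXXXXXXXXXXXXXXXX"
Token 8: literal('Q'). Output: "GBXXXXXXXXXXXXXXXXXXXXXQ"
Token 9: literal('Q'). Output: "GBXXXXXXXXXXXXXXXXXXXXXQQ"

Answer: GBXXXXXXXXXXXXXXXXXXXXXQQ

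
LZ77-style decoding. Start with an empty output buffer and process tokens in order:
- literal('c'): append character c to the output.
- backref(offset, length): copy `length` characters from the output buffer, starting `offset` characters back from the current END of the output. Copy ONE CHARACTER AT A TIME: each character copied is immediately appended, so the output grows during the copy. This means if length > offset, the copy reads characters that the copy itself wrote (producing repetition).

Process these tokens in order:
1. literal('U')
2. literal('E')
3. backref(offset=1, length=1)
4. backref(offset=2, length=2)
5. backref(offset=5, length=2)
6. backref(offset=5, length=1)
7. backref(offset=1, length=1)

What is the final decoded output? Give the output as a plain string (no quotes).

Token 1: literal('U'). Output: "U"
Token 2: literal('E'). Output: "UE"
Token 3: backref(off=1, len=1). Copied 'E' from pos 1. Output: "UEE"
Token 4: backref(off=2, len=2). Copied 'EE' from pos 1. Output: "UEEEE"
Token 5: backref(off=5, len=2). Copied 'UE' from pos 0. Output: "UEEEEUE"
Token 6: backref(off=5, len=1). Copied 'E' from pos 2. Output: "UEEEEUEE"
Token 7: backref(off=1, len=1). Copied 'E' from pos 7. Output: "UEEEEUEEE"

Answer: UEEEEUEEE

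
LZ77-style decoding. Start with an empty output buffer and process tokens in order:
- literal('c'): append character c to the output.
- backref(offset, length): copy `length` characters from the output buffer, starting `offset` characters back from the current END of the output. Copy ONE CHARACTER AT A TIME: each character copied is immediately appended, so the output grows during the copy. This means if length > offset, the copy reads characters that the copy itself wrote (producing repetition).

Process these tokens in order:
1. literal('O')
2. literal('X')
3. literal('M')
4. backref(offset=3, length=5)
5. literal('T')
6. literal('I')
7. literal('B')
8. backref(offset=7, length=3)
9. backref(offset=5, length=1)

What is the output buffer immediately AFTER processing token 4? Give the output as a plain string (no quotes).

Token 1: literal('O'). Output: "O"
Token 2: literal('X'). Output: "OX"
Token 3: literal('M'). Output: "OXM"
Token 4: backref(off=3, len=5) (overlapping!). Copied 'OXMOX' from pos 0. Output: "OXMOXMOX"

Answer: OXMOXMOX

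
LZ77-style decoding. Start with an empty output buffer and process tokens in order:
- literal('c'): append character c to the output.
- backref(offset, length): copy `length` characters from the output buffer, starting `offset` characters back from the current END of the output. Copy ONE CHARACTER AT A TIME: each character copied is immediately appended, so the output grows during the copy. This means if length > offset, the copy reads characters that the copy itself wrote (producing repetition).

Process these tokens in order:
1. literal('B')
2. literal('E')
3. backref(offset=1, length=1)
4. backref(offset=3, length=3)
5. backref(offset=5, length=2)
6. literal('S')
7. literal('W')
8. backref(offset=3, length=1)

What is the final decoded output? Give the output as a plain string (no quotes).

Token 1: literal('B'). Output: "B"
Token 2: literal('E'). Output: "BE"
Token 3: backref(off=1, len=1). Copied 'E' from pos 1. Output: "BEE"
Token 4: backref(off=3, len=3). Copied 'BEE' from pos 0. Output: "BEEBEE"
Token 5: backref(off=5, len=2). Copied 'EE' from pos 1. Output: "BEEBEEEE"
Token 6: literal('S'). Output: "BEEBEEEES"
Token 7: literal('W'). Output: "BEEBEEEESW"
Token 8: backref(off=3, len=1). Copied 'E' from pos 7. Output: "BEEBEEEESWE"

Answer: BEEBEEEESWE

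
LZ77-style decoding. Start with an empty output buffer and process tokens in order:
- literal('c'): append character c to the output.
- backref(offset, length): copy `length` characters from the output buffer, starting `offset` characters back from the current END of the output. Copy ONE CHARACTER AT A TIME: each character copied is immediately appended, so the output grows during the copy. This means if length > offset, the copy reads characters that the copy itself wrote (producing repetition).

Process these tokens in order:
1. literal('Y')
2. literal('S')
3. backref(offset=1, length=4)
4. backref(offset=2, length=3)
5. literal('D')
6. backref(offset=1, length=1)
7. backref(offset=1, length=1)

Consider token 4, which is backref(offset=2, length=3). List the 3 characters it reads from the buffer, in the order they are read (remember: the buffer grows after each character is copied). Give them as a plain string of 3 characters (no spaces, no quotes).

Token 1: literal('Y'). Output: "Y"
Token 2: literal('S'). Output: "YS"
Token 3: backref(off=1, len=4) (overlapping!). Copied 'SSSS' from pos 1. Output: "YSSSSS"
Token 4: backref(off=2, len=3). Buffer before: "YSSSSS" (len 6)
  byte 1: read out[4]='S', append. Buffer now: "YSSSSSS"
  byte 2: read out[5]='S', append. Buffer now: "YSSSSSSS"
  byte 3: read out[6]='S', append. Buffer now: "YSSSSSSSS"

Answer: SSS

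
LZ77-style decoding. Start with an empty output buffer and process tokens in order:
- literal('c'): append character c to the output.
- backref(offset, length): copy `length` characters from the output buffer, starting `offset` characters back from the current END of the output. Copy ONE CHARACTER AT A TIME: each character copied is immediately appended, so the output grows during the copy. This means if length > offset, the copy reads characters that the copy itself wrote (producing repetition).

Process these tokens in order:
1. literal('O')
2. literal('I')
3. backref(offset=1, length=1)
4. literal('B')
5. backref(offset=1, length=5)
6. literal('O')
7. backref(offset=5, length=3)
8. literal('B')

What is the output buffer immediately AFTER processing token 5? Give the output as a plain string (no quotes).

Answer: OIIBBBBBB

Derivation:
Token 1: literal('O'). Output: "O"
Token 2: literal('I'). Output: "OI"
Token 3: backref(off=1, len=1). Copied 'I' from pos 1. Output: "OII"
Token 4: literal('B'). Output: "OIIB"
Token 5: backref(off=1, len=5) (overlapping!). Copied 'BBBBB' from pos 3. Output: "OIIBBBBBB"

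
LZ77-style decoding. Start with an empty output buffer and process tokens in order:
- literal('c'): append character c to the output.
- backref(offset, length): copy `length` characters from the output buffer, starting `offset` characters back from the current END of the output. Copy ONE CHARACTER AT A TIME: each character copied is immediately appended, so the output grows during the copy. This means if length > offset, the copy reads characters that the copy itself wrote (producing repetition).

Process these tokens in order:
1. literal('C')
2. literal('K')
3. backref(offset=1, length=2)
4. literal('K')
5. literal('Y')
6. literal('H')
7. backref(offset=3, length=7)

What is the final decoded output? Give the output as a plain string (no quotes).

Answer: CKKKKYHKYHKYHK

Derivation:
Token 1: literal('C'). Output: "C"
Token 2: literal('K'). Output: "CK"
Token 3: backref(off=1, len=2) (overlapping!). Copied 'KK' from pos 1. Output: "CKKK"
Token 4: literal('K'). Output: "CKKKK"
Token 5: literal('Y'). Output: "CKKKKY"
Token 6: literal('H'). Output: "CKKKKYH"
Token 7: backref(off=3, len=7) (overlapping!). Copied 'KYHKYHK' from pos 4. Output: "CKKKKYHKYHKYHK"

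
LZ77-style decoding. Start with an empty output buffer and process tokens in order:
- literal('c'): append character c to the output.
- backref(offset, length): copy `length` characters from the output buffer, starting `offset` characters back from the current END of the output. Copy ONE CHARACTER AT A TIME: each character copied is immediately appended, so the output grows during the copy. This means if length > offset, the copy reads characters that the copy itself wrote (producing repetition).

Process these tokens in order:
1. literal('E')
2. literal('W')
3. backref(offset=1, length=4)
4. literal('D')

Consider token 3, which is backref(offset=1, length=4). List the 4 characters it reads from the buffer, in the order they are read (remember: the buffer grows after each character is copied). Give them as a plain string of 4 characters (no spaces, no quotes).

Token 1: literal('E'). Output: "E"
Token 2: literal('W'). Output: "EW"
Token 3: backref(off=1, len=4). Buffer before: "EW" (len 2)
  byte 1: read out[1]='W', append. Buffer now: "EWW"
  byte 2: read out[2]='W', append. Buffer now: "EWWW"
  byte 3: read out[3]='W', append. Buffer now: "EWWWW"
  byte 4: read out[4]='W', append. Buffer now: "EWWWWW"

Answer: WWWW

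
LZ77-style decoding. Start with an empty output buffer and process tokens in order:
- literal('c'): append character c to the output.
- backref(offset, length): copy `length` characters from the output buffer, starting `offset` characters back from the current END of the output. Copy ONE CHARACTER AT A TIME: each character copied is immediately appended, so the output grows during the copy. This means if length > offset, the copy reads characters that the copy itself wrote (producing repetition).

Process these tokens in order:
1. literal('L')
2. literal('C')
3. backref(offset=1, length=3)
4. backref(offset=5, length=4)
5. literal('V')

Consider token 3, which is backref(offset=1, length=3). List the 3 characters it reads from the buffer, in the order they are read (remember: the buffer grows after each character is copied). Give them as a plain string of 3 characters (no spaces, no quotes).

Answer: CCC

Derivation:
Token 1: literal('L'). Output: "L"
Token 2: literal('C'). Output: "LC"
Token 3: backref(off=1, len=3). Buffer before: "LC" (len 2)
  byte 1: read out[1]='C', append. Buffer now: "LCC"
  byte 2: read out[2]='C', append. Buffer now: "LCCC"
  byte 3: read out[3]='C', append. Buffer now: "LCCCC"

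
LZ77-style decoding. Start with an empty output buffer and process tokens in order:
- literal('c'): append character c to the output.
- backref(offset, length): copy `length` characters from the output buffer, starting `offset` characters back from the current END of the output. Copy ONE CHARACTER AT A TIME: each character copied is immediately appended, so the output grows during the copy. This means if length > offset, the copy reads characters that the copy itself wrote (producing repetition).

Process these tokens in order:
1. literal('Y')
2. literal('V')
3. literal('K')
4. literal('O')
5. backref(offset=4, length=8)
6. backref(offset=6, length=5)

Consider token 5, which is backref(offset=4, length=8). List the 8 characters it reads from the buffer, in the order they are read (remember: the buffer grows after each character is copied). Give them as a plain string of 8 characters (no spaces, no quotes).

Answer: YVKOYVKO

Derivation:
Token 1: literal('Y'). Output: "Y"
Token 2: literal('V'). Output: "YV"
Token 3: literal('K'). Output: "YVK"
Token 4: literal('O'). Output: "YVKO"
Token 5: backref(off=4, len=8). Buffer before: "YVKO" (len 4)
  byte 1: read out[0]='Y', append. Buffer now: "YVKOY"
  byte 2: read out[1]='V', append. Buffer now: "YVKOYV"
  byte 3: read out[2]='K', append. Buffer now: "YVKOYVK"
  byte 4: read out[3]='O', append. Buffer now: "YVKOYVKO"
  byte 5: read out[4]='Y', append. Buffer now: "YVKOYVKOY"
  byte 6: read out[5]='V', append. Buffer now: "YVKOYVKOYV"
  byte 7: read out[6]='K', append. Buffer now: "YVKOYVKOYVK"
  byte 8: read out[7]='O', append. Buffer now: "YVKOYVKOYVKO"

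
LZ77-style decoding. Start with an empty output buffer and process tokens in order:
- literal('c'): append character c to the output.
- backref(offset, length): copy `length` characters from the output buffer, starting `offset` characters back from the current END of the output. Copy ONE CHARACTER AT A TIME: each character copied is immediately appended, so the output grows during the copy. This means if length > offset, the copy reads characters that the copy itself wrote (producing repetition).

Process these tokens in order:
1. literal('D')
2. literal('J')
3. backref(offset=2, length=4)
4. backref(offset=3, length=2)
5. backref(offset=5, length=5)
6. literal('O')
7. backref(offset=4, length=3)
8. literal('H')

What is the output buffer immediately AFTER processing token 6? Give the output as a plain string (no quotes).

Answer: DJDJDJJDJDJJDO

Derivation:
Token 1: literal('D'). Output: "D"
Token 2: literal('J'). Output: "DJ"
Token 3: backref(off=2, len=4) (overlapping!). Copied 'DJDJ' from pos 0. Output: "DJDJDJ"
Token 4: backref(off=3, len=2). Copied 'JD' from pos 3. Output: "DJDJDJJD"
Token 5: backref(off=5, len=5). Copied 'JDJJD' from pos 3. Output: "DJDJDJJDJDJJD"
Token 6: literal('O'). Output: "DJDJDJJDJDJJDO"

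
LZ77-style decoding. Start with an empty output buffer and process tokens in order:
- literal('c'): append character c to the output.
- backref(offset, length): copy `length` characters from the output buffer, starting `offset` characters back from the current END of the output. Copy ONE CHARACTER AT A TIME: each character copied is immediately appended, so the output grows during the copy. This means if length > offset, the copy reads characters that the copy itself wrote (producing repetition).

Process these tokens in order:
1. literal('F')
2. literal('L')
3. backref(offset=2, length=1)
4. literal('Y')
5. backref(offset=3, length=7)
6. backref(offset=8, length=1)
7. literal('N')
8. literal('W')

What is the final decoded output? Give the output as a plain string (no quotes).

Answer: FLFYLFYLFYLYNW

Derivation:
Token 1: literal('F'). Output: "F"
Token 2: literal('L'). Output: "FL"
Token 3: backref(off=2, len=1). Copied 'F' from pos 0. Output: "FLF"
Token 4: literal('Y'). Output: "FLFY"
Token 5: backref(off=3, len=7) (overlapping!). Copied 'LFYLFYL' from pos 1. Output: "FLFYLFYLFYL"
Token 6: backref(off=8, len=1). Copied 'Y' from pos 3. Output: "FLFYLFYLFYLY"
Token 7: literal('N'). Output: "FLFYLFYLFYLYN"
Token 8: literal('W'). Output: "FLFYLFYLFYLYNW"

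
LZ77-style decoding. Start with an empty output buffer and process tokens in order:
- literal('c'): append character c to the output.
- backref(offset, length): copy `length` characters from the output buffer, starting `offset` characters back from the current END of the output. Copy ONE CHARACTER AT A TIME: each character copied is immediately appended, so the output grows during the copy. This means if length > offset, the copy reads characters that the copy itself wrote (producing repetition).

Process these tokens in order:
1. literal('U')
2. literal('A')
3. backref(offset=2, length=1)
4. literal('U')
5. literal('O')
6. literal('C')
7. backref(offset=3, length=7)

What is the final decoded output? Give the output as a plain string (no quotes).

Token 1: literal('U'). Output: "U"
Token 2: literal('A'). Output: "UA"
Token 3: backref(off=2, len=1). Copied 'U' from pos 0. Output: "UAU"
Token 4: literal('U'). Output: "UAUU"
Token 5: literal('O'). Output: "UAUUO"
Token 6: literal('C'). Output: "UAUUOC"
Token 7: backref(off=3, len=7) (overlapping!). Copied 'UOCUOCU' from pos 3. Output: "UAUUOCUOCUOCU"

Answer: UAUUOCUOCUOCU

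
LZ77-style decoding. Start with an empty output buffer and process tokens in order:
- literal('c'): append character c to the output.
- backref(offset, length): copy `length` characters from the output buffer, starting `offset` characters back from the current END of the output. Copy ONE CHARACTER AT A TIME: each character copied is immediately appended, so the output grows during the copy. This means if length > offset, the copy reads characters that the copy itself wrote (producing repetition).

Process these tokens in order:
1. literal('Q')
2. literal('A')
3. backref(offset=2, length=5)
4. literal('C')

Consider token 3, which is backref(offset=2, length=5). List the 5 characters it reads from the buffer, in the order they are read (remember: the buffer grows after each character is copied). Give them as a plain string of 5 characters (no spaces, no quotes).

Token 1: literal('Q'). Output: "Q"
Token 2: literal('A'). Output: "QA"
Token 3: backref(off=2, len=5). Buffer before: "QA" (len 2)
  byte 1: read out[0]='Q', append. Buffer now: "QAQ"
  byte 2: read out[1]='A', append. Buffer now: "QAQA"
  byte 3: read out[2]='Q', append. Buffer now: "QAQAQ"
  byte 4: read out[3]='A', append. Buffer now: "QAQAQA"
  byte 5: read out[4]='Q', append. Buffer now: "QAQAQAQ"

Answer: QAQAQ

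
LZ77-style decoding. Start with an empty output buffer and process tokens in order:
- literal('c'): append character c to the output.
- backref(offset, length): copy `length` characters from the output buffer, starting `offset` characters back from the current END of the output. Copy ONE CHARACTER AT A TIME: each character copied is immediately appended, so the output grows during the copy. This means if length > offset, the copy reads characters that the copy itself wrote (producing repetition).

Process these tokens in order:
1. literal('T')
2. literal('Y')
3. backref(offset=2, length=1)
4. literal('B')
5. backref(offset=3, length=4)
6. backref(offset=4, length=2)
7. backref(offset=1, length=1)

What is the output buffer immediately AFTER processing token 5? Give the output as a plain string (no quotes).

Answer: TYTBYTBY

Derivation:
Token 1: literal('T'). Output: "T"
Token 2: literal('Y'). Output: "TY"
Token 3: backref(off=2, len=1). Copied 'T' from pos 0. Output: "TYT"
Token 4: literal('B'). Output: "TYTB"
Token 5: backref(off=3, len=4) (overlapping!). Copied 'YTBY' from pos 1. Output: "TYTBYTBY"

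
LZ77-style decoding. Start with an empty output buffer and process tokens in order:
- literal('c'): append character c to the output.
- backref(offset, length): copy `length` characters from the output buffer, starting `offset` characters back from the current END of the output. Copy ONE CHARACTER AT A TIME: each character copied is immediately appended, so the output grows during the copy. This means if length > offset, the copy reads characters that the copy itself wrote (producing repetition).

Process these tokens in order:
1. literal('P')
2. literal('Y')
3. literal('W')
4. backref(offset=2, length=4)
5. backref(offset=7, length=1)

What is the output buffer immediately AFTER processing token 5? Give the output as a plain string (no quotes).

Answer: PYWYWYWP

Derivation:
Token 1: literal('P'). Output: "P"
Token 2: literal('Y'). Output: "PY"
Token 3: literal('W'). Output: "PYW"
Token 4: backref(off=2, len=4) (overlapping!). Copied 'YWYW' from pos 1. Output: "PYWYWYW"
Token 5: backref(off=7, len=1). Copied 'P' from pos 0. Output: "PYWYWYWP"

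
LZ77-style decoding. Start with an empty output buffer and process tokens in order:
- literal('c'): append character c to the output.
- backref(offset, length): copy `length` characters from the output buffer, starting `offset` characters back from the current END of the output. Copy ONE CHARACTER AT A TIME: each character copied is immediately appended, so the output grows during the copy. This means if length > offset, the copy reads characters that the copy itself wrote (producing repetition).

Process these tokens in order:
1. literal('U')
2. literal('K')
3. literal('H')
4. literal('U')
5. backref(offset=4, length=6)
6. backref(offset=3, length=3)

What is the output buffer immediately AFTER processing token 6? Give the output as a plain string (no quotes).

Answer: UKHUUKHUUKUUK

Derivation:
Token 1: literal('U'). Output: "U"
Token 2: literal('K'). Output: "UK"
Token 3: literal('H'). Output: "UKH"
Token 4: literal('U'). Output: "UKHU"
Token 5: backref(off=4, len=6) (overlapping!). Copied 'UKHUUK' from pos 0. Output: "UKHUUKHUUK"
Token 6: backref(off=3, len=3). Copied 'UUK' from pos 7. Output: "UKHUUKHUUKUUK"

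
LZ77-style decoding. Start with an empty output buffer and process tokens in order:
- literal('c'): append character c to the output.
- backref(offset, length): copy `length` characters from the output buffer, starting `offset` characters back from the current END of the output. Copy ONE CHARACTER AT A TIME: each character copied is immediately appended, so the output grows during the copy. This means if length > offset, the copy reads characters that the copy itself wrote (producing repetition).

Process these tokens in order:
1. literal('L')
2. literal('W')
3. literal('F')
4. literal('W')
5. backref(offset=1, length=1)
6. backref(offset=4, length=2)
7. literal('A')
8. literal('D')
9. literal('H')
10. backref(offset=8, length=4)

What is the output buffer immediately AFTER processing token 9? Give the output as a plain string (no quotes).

Answer: LWFWWWFADH

Derivation:
Token 1: literal('L'). Output: "L"
Token 2: literal('W'). Output: "LW"
Token 3: literal('F'). Output: "LWF"
Token 4: literal('W'). Output: "LWFW"
Token 5: backref(off=1, len=1). Copied 'W' from pos 3. Output: "LWFWW"
Token 6: backref(off=4, len=2). Copied 'WF' from pos 1. Output: "LWFWWWF"
Token 7: literal('A'). Output: "LWFWWWFA"
Token 8: literal('D'). Output: "LWFWWWFAD"
Token 9: literal('H'). Output: "LWFWWWFADH"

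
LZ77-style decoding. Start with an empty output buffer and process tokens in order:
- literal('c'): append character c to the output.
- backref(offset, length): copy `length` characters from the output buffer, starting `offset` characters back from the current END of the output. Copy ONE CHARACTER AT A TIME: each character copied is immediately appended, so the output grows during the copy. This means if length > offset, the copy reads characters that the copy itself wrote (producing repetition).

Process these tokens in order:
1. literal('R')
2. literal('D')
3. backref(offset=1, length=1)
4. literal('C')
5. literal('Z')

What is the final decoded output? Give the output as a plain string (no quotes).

Token 1: literal('R'). Output: "R"
Token 2: literal('D'). Output: "RD"
Token 3: backref(off=1, len=1). Copied 'D' from pos 1. Output: "RDD"
Token 4: literal('C'). Output: "RDDC"
Token 5: literal('Z'). Output: "RDDCZ"

Answer: RDDCZ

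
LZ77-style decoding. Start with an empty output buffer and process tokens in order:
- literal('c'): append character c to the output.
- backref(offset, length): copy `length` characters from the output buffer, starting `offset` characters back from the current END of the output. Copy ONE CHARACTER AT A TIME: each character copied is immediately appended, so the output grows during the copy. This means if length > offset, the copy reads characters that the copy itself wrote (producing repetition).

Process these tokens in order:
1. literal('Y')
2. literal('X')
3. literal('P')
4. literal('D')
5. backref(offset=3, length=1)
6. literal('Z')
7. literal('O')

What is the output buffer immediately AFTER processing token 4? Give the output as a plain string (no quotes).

Token 1: literal('Y'). Output: "Y"
Token 2: literal('X'). Output: "YX"
Token 3: literal('P'). Output: "YXP"
Token 4: literal('D'). Output: "YXPD"

Answer: YXPD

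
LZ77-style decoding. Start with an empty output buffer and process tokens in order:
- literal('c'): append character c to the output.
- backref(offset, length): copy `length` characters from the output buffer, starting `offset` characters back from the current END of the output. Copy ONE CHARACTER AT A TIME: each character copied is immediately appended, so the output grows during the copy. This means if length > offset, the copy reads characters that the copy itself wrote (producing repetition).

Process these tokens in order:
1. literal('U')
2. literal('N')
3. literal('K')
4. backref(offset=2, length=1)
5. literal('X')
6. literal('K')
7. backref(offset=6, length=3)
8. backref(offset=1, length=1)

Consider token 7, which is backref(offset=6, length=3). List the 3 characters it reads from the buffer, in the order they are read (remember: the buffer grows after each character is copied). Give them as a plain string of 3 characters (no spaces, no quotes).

Answer: UNK

Derivation:
Token 1: literal('U'). Output: "U"
Token 2: literal('N'). Output: "UN"
Token 3: literal('K'). Output: "UNK"
Token 4: backref(off=2, len=1). Copied 'N' from pos 1. Output: "UNKN"
Token 5: literal('X'). Output: "UNKNX"
Token 6: literal('K'). Output: "UNKNXK"
Token 7: backref(off=6, len=3). Buffer before: "UNKNXK" (len 6)
  byte 1: read out[0]='U', append. Buffer now: "UNKNXKU"
  byte 2: read out[1]='N', append. Buffer now: "UNKNXKUN"
  byte 3: read out[2]='K', append. Buffer now: "UNKNXKUNK"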